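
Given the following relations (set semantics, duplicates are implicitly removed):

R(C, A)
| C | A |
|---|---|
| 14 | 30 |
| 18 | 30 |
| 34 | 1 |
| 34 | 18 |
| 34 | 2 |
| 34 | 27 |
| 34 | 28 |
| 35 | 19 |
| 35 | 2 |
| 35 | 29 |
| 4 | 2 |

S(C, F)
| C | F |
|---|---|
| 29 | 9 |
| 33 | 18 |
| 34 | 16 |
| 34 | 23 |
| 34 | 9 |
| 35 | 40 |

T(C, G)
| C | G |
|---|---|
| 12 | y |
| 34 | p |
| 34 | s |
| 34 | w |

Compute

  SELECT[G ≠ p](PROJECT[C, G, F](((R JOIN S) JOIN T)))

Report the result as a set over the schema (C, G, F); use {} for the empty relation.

Joining R and S on C yields {(34, 1, 16), (34, 1, 23), (34, 1, 9), (34, 18, 16), (34, 18, 23), (34, 18, 9), (34, 2, 16), (34, 2, 23), (34, 2, 9), (34, 27, 16), (34, 27, 23), (34, 27, 9), (34, 28, 16), (34, 28, 23), (34, 28, 9), (35, 19, 40), (35, 2, 40), (35, 29, 40)}.
Joining (R JOIN S) and T on C yields {(34, 1, 16, p), (34, 1, 16, s), (34, 1, 16, w), (34, 1, 23, p), (34, 1, 23, s), (34, 1, 23, w), (34, 1, 9, p), (34, 1, 9, s), (34, 1, 9, w), (34, 18, 16, p), (34, 18, 16, s), (34, 18, 16, w), (34, 18, 23, p), (34, 18, 23, s), (34, 18, 23, w), (34, 18, 9, p), (34, 18, 9, s), (34, 18, 9, w), (34, 2, 16, p), (34, 2, 16, s), (34, 2, 16, w), (34, 2, 23, p), (34, 2, 23, s), (34, 2, 23, w), (34, 2, 9, p), (34, 2, 9, s), (34, 2, 9, w), (34, 27, 16, p), (34, 27, 16, s), (34, 27, 16, w), (34, 27, 23, p), (34, 27, 23, s), (34, 27, 23, w), (34, 27, 9, p), (34, 27, 9, s), (34, 27, 9, w), (34, 28, 16, p), (34, 28, 16, s), (34, 28, 16, w), (34, 28, 23, p), (34, 28, 23, s), (34, 28, 23, w), (34, 28, 9, p), (34, 28, 9, s), (34, 28, 9, w)}.
π_{C, G, F} gives {(34, p, 16), (34, p, 23), (34, p, 9), (34, s, 16), (34, s, 23), (34, s, 9), (34, w, 16), (34, w, 23), (34, w, 9)} (36 duplicate(s) eliminated).
Apply σ_{G ≠ p}; surviving tuples: {(34, s, 16), (34, s, 23), (34, s, 9), (34, w, 16), (34, w, 23), (34, w, 9)}

{(34, s, 16), (34, s, 23), (34, s, 9), (34, w, 16), (34, w, 23), (34, w, 9)}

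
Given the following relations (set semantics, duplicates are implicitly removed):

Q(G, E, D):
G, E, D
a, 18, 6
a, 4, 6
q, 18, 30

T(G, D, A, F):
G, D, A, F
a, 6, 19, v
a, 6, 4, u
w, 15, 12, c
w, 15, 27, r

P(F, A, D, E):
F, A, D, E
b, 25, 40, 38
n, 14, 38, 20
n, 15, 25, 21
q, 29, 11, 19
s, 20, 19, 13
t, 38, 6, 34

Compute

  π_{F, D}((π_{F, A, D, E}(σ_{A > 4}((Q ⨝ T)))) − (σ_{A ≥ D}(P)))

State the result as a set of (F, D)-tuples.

{(v, 6)}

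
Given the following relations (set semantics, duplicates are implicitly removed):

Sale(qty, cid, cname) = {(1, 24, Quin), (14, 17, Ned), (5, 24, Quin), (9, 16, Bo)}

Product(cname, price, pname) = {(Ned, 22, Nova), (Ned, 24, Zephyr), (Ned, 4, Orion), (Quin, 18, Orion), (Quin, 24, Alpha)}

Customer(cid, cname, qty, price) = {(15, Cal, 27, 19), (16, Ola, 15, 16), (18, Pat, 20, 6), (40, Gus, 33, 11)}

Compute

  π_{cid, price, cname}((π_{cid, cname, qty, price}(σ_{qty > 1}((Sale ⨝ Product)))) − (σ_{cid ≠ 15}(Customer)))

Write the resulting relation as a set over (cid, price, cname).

Joining Sale and Product on cname yields {(1, 24, Quin, 18, Orion), (1, 24, Quin, 24, Alpha), (14, 17, Ned, 22, Nova), (14, 17, Ned, 24, Zephyr), (14, 17, Ned, 4, Orion), (5, 24, Quin, 18, Orion), (5, 24, Quin, 24, Alpha)}.
Apply σ_{qty > 1}; surviving tuples: {(14, 17, Ned, 22, Nova), (14, 17, Ned, 24, Zephyr), (14, 17, Ned, 4, Orion), (5, 24, Quin, 18, Orion), (5, 24, Quin, 24, Alpha)}
π[cid, cname, qty, price]: project onto (cid, cname, qty, price) → {(17, Ned, 14, 22), (17, Ned, 14, 24), (17, Ned, 14, 4), (24, Quin, 5, 18), (24, Quin, 5, 24)}
Apply σ_{cid ≠ 15}; surviving tuples: {(16, Ola, 15, 16), (18, Pat, 20, 6), (40, Gus, 33, 11)}
Set difference of the two operands is {(17, Ned, 14, 22), (17, Ned, 14, 24), (17, Ned, 14, 4), (24, Quin, 5, 18), (24, Quin, 5, 24)}.
π[cid, price, cname]: project onto (cid, price, cname) → {(17, 22, Ned), (17, 24, Ned), (17, 4, Ned), (24, 18, Quin), (24, 24, Quin)}

{(17, 22, Ned), (17, 24, Ned), (17, 4, Ned), (24, 18, Quin), (24, 24, Quin)}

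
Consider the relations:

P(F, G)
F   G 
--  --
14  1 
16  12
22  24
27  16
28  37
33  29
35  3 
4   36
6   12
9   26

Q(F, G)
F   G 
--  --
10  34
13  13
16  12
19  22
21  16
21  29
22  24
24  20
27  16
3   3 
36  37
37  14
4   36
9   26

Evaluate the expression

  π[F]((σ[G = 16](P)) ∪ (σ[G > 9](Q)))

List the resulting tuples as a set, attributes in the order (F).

{10, 13, 16, 19, 21, 22, 24, 27, 36, 37, 4, 9}

Filtering on G = 16 leaves {(27, 16)}.
Filtering on G > 9 leaves {(10, 34), (13, 13), (16, 12), (19, 22), (21, 16), (21, 29), (22, 24), (24, 20), (27, 16), (36, 37), (37, 14), (4, 36), (9, 26)}.
Taking the union: {(10, 34), (13, 13), (16, 12), (19, 22), (21, 16), (21, 29), (22, 24), (24, 20), (27, 16), (36, 37), (37, 14), (4, 36), (9, 26)}
Keep only column(s) F (1 duplicate(s) eliminated): {10, 13, 16, 19, 21, 22, 24, 27, 36, 37, 4, 9}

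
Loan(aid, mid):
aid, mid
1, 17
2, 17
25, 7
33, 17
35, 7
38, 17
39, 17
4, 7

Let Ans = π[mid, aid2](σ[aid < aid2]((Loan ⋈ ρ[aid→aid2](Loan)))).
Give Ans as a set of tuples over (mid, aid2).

{(17, 2), (17, 33), (17, 38), (17, 39), (7, 25), (7, 35)}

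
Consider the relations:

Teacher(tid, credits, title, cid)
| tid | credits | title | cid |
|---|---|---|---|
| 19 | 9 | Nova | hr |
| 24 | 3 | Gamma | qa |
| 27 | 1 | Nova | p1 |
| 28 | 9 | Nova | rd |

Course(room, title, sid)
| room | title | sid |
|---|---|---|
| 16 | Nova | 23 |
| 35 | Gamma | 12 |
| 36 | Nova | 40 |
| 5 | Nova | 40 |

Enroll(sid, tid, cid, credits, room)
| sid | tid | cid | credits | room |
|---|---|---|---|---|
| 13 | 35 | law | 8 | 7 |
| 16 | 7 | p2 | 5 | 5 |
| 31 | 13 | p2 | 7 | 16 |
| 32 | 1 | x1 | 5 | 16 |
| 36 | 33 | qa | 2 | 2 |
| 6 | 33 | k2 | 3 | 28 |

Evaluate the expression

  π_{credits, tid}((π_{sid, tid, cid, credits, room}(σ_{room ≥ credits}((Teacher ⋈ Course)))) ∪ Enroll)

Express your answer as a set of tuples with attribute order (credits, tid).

{(1, 27), (2, 33), (3, 24), (3, 33), (5, 1), (5, 7), (7, 13), (8, 35), (9, 19), (9, 28)}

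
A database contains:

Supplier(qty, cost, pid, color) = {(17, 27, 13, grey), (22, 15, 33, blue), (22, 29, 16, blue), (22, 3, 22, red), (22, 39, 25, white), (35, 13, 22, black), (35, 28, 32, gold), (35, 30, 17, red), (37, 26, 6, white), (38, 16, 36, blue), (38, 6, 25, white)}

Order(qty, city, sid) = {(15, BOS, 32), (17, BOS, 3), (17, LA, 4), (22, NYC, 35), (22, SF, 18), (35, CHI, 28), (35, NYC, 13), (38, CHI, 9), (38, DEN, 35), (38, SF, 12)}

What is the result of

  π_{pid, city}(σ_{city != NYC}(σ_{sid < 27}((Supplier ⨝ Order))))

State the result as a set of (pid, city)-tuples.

{(13, BOS), (13, LA), (16, SF), (22, SF), (25, CHI), (25, SF), (33, SF), (36, CHI), (36, SF)}

Natural join on qty: {(17, 27, 13, grey, BOS, 3), (17, 27, 13, grey, LA, 4), (22, 15, 33, blue, NYC, 35), (22, 15, 33, blue, SF, 18), (22, 29, 16, blue, NYC, 35), (22, 29, 16, blue, SF, 18), (22, 3, 22, red, NYC, 35), (22, 3, 22, red, SF, 18), (22, 39, 25, white, NYC, 35), (22, 39, 25, white, SF, 18), (35, 13, 22, black, CHI, 28), (35, 13, 22, black, NYC, 13), (35, 28, 32, gold, CHI, 28), (35, 28, 32, gold, NYC, 13), (35, 30, 17, red, CHI, 28), (35, 30, 17, red, NYC, 13), (38, 16, 36, blue, CHI, 9), (38, 16, 36, blue, DEN, 35), (38, 16, 36, blue, SF, 12), (38, 6, 25, white, CHI, 9), (38, 6, 25, white, DEN, 35), (38, 6, 25, white, SF, 12)}
Apply σ_{sid < 27}; surviving tuples: {(17, 27, 13, grey, BOS, 3), (17, 27, 13, grey, LA, 4), (22, 15, 33, blue, SF, 18), (22, 29, 16, blue, SF, 18), (22, 3, 22, red, SF, 18), (22, 39, 25, white, SF, 18), (35, 13, 22, black, NYC, 13), (35, 28, 32, gold, NYC, 13), (35, 30, 17, red, NYC, 13), (38, 16, 36, blue, CHI, 9), (38, 16, 36, blue, SF, 12), (38, 6, 25, white, CHI, 9), (38, 6, 25, white, SF, 12)}
Apply σ_{city != NYC}; surviving tuples: {(17, 27, 13, grey, BOS, 3), (17, 27, 13, grey, LA, 4), (22, 15, 33, blue, SF, 18), (22, 29, 16, blue, SF, 18), (22, 3, 22, red, SF, 18), (22, 39, 25, white, SF, 18), (38, 16, 36, blue, CHI, 9), (38, 16, 36, blue, SF, 12), (38, 6, 25, white, CHI, 9), (38, 6, 25, white, SF, 12)}
Keep only column(s) pid, city (1 duplicate(s) eliminated): {(13, BOS), (13, LA), (16, SF), (22, SF), (25, CHI), (25, SF), (33, SF), (36, CHI), (36, SF)}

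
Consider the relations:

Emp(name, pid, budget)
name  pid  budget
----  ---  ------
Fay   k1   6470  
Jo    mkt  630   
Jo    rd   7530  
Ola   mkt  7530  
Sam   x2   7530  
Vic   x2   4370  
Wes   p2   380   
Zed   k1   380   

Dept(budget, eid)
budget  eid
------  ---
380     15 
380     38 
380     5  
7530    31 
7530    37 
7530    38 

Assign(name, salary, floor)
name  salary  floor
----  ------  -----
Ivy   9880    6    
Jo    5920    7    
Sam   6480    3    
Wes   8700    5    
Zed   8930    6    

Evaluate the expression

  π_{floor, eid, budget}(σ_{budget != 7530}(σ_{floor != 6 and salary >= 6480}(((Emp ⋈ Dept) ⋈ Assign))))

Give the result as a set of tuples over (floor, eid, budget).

{(5, 15, 380), (5, 38, 380), (5, 5, 380)}

Natural join on budget: {(Jo, rd, 7530, 31), (Jo, rd, 7530, 37), (Jo, rd, 7530, 38), (Ola, mkt, 7530, 31), (Ola, mkt, 7530, 37), (Ola, mkt, 7530, 38), (Sam, x2, 7530, 31), (Sam, x2, 7530, 37), (Sam, x2, 7530, 38), (Wes, p2, 380, 15), (Wes, p2, 380, 38), (Wes, p2, 380, 5), (Zed, k1, 380, 15), (Zed, k1, 380, 38), (Zed, k1, 380, 5)}
Natural join on name: {(Jo, rd, 7530, 31, 5920, 7), (Jo, rd, 7530, 37, 5920, 7), (Jo, rd, 7530, 38, 5920, 7), (Sam, x2, 7530, 31, 6480, 3), (Sam, x2, 7530, 37, 6480, 3), (Sam, x2, 7530, 38, 6480, 3), (Wes, p2, 380, 15, 8700, 5), (Wes, p2, 380, 38, 8700, 5), (Wes, p2, 380, 5, 8700, 5), (Zed, k1, 380, 15, 8930, 6), (Zed, k1, 380, 38, 8930, 6), (Zed, k1, 380, 5, 8930, 6)}
Filtering on floor != 6 and salary >= 6480 leaves {(Sam, x2, 7530, 31, 6480, 3), (Sam, x2, 7530, 37, 6480, 3), (Sam, x2, 7530, 38, 6480, 3), (Wes, p2, 380, 15, 8700, 5), (Wes, p2, 380, 38, 8700, 5), (Wes, p2, 380, 5, 8700, 5)}.
Filtering on budget != 7530 leaves {(Wes, p2, 380, 15, 8700, 5), (Wes, p2, 380, 38, 8700, 5), (Wes, p2, 380, 5, 8700, 5)}.
Keep only column(s) floor, eid, budget: {(5, 15, 380), (5, 38, 380), (5, 5, 380)}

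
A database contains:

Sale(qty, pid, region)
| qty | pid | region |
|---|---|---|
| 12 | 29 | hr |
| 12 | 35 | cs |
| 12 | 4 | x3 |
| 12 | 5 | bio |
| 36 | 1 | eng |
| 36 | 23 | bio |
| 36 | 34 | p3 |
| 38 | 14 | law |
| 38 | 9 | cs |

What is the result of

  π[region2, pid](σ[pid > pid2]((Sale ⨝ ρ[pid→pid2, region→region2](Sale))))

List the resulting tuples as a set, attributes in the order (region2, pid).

ρ[pid→pid2, region→region2]: schema becomes (qty, pid2, region2); tuples unchanged.
Sale ⋈ ρ[pid→pid2, region→region2](Sale) (natural join on qty): {(12, 29, hr, 29, hr), (12, 29, hr, 35, cs), (12, 29, hr, 4, x3), (12, 29, hr, 5, bio), (12, 35, cs, 29, hr), (12, 35, cs, 35, cs), (12, 35, cs, 4, x3), (12, 35, cs, 5, bio), (12, 4, x3, 29, hr), (12, 4, x3, 35, cs), (12, 4, x3, 4, x3), (12, 4, x3, 5, bio), (12, 5, bio, 29, hr), (12, 5, bio, 35, cs), (12, 5, bio, 4, x3), (12, 5, bio, 5, bio), (36, 1, eng, 1, eng), (36, 1, eng, 23, bio), (36, 1, eng, 34, p3), (36, 23, bio, 1, eng), (36, 23, bio, 23, bio), (36, 23, bio, 34, p3), (36, 34, p3, 1, eng), (36, 34, p3, 23, bio), (36, 34, p3, 34, p3), (38, 14, law, 14, law), (38, 14, law, 9, cs), (38, 9, cs, 14, law), (38, 9, cs, 9, cs)}
Selection pid > pid2: {(12, 29, hr, 4, x3), (12, 29, hr, 5, bio), (12, 35, cs, 29, hr), (12, 35, cs, 4, x3), (12, 35, cs, 5, bio), (12, 5, bio, 4, x3), (36, 23, bio, 1, eng), (36, 34, p3, 1, eng), (36, 34, p3, 23, bio), (38, 14, law, 9, cs)}
π_{region2, pid} gives {(bio, 29), (bio, 34), (bio, 35), (cs, 14), (eng, 23), (eng, 34), (hr, 35), (x3, 29), (x3, 35), (x3, 5)}.

{(bio, 29), (bio, 34), (bio, 35), (cs, 14), (eng, 23), (eng, 34), (hr, 35), (x3, 29), (x3, 35), (x3, 5)}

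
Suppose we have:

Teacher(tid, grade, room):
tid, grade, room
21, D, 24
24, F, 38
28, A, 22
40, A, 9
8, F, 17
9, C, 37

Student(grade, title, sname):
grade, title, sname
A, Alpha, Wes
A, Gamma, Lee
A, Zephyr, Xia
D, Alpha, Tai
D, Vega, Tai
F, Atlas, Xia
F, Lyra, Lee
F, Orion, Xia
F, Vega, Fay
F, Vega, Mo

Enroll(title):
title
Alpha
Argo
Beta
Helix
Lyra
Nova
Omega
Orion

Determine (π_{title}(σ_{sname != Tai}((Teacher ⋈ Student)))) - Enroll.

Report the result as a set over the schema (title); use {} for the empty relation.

Natural join on grade: {(21, D, 24, Alpha, Tai), (21, D, 24, Vega, Tai), (24, F, 38, Atlas, Xia), (24, F, 38, Lyra, Lee), (24, F, 38, Orion, Xia), (24, F, 38, Vega, Fay), (24, F, 38, Vega, Mo), (28, A, 22, Alpha, Wes), (28, A, 22, Gamma, Lee), (28, A, 22, Zephyr, Xia), (40, A, 9, Alpha, Wes), (40, A, 9, Gamma, Lee), (40, A, 9, Zephyr, Xia), (8, F, 17, Atlas, Xia), (8, F, 17, Lyra, Lee), (8, F, 17, Orion, Xia), (8, F, 17, Vega, Fay), (8, F, 17, Vega, Mo)}
Apply σ_{sname != Tai}; surviving tuples: {(24, F, 38, Atlas, Xia), (24, F, 38, Lyra, Lee), (24, F, 38, Orion, Xia), (24, F, 38, Vega, Fay), (24, F, 38, Vega, Mo), (28, A, 22, Alpha, Wes), (28, A, 22, Gamma, Lee), (28, A, 22, Zephyr, Xia), (40, A, 9, Alpha, Wes), (40, A, 9, Gamma, Lee), (40, A, 9, Zephyr, Xia), (8, F, 17, Atlas, Xia), (8, F, 17, Lyra, Lee), (8, F, 17, Orion, Xia), (8, F, 17, Vega, Fay), (8, F, 17, Vega, Mo)}
Projecting to title (9 duplicate(s) eliminated): {Alpha, Atlas, Gamma, Lyra, Orion, Vega, Zephyr}
Taking the difference: {Atlas, Gamma, Vega, Zephyr}

{Atlas, Gamma, Vega, Zephyr}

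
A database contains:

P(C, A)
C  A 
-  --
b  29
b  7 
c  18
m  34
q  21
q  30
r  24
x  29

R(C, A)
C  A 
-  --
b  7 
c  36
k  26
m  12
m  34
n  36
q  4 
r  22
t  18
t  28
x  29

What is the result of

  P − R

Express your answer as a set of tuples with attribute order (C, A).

{(b, 29), (c, 18), (q, 21), (q, 30), (r, 24)}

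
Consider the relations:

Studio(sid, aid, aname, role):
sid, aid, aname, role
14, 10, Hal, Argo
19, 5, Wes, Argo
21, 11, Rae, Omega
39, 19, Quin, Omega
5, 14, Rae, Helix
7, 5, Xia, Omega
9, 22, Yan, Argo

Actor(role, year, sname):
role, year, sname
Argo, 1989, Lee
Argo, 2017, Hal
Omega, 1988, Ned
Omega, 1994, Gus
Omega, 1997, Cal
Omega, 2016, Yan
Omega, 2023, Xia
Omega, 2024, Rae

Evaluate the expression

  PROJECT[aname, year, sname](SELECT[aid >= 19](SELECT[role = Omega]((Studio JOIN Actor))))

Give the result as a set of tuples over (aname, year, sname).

{(Quin, 1988, Ned), (Quin, 1994, Gus), (Quin, 1997, Cal), (Quin, 2016, Yan), (Quin, 2023, Xia), (Quin, 2024, Rae)}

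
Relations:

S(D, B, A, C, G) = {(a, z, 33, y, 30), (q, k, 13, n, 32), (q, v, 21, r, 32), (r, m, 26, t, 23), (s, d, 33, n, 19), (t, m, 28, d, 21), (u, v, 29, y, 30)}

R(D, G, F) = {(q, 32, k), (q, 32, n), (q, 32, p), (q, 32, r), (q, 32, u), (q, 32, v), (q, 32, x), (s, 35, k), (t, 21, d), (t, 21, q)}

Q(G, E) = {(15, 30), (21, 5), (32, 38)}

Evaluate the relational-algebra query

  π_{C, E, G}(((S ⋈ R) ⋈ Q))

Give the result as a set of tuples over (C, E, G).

{(d, 5, 21), (n, 38, 32), (r, 38, 32)}

Joining S and R on D, G yields {(q, k, 13, n, 32, k), (q, k, 13, n, 32, n), (q, k, 13, n, 32, p), (q, k, 13, n, 32, r), (q, k, 13, n, 32, u), (q, k, 13, n, 32, v), (q, k, 13, n, 32, x), (q, v, 21, r, 32, k), (q, v, 21, r, 32, n), (q, v, 21, r, 32, p), (q, v, 21, r, 32, r), (q, v, 21, r, 32, u), (q, v, 21, r, 32, v), (q, v, 21, r, 32, x), (t, m, 28, d, 21, d), (t, m, 28, d, 21, q)}.
Joining (S ⋈ R) and Q on G yields {(q, k, 13, n, 32, k, 38), (q, k, 13, n, 32, n, 38), (q, k, 13, n, 32, p, 38), (q, k, 13, n, 32, r, 38), (q, k, 13, n, 32, u, 38), (q, k, 13, n, 32, v, 38), (q, k, 13, n, 32, x, 38), (q, v, 21, r, 32, k, 38), (q, v, 21, r, 32, n, 38), (q, v, 21, r, 32, p, 38), (q, v, 21, r, 32, r, 38), (q, v, 21, r, 32, u, 38), (q, v, 21, r, 32, v, 38), (q, v, 21, r, 32, x, 38), (t, m, 28, d, 21, d, 5), (t, m, 28, d, 21, q, 5)}.
Projecting to C, E, G (13 duplicate(s) eliminated): {(d, 5, 21), (n, 38, 32), (r, 38, 32)}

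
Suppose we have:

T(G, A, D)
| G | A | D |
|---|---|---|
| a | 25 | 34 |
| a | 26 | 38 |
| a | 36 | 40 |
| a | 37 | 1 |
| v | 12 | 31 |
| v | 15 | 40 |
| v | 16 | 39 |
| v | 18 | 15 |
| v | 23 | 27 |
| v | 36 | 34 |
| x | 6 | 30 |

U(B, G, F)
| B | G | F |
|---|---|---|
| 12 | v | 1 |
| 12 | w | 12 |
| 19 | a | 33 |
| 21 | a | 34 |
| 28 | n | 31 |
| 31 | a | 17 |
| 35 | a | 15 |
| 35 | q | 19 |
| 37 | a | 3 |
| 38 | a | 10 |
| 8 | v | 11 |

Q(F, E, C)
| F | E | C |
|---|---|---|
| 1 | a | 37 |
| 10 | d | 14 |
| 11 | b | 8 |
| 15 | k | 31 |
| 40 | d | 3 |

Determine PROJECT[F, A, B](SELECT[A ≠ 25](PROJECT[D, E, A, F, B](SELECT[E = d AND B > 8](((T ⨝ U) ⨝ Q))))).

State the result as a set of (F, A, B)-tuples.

Joining T and U on G yields {(a, 25, 34, 19, 33), (a, 25, 34, 21, 34), (a, 25, 34, 31, 17), (a, 25, 34, 35, 15), (a, 25, 34, 37, 3), (a, 25, 34, 38, 10), (a, 26, 38, 19, 33), (a, 26, 38, 21, 34), (a, 26, 38, 31, 17), (a, 26, 38, 35, 15), (a, 26, 38, 37, 3), (a, 26, 38, 38, 10), (a, 36, 40, 19, 33), (a, 36, 40, 21, 34), (a, 36, 40, 31, 17), (a, 36, 40, 35, 15), (a, 36, 40, 37, 3), (a, 36, 40, 38, 10), (a, 37, 1, 19, 33), (a, 37, 1, 21, 34), (a, 37, 1, 31, 17), (a, 37, 1, 35, 15), (a, 37, 1, 37, 3), (a, 37, 1, 38, 10), (v, 12, 31, 12, 1), (v, 12, 31, 8, 11), (v, 15, 40, 12, 1), (v, 15, 40, 8, 11), (v, 16, 39, 12, 1), (v, 16, 39, 8, 11), (v, 18, 15, 12, 1), (v, 18, 15, 8, 11), (v, 23, 27, 12, 1), (v, 23, 27, 8, 11), (v, 36, 34, 12, 1), (v, 36, 34, 8, 11)}.
Joining (T ⨝ U) and Q on F yields {(a, 25, 34, 35, 15, k, 31), (a, 25, 34, 38, 10, d, 14), (a, 26, 38, 35, 15, k, 31), (a, 26, 38, 38, 10, d, 14), (a, 36, 40, 35, 15, k, 31), (a, 36, 40, 38, 10, d, 14), (a, 37, 1, 35, 15, k, 31), (a, 37, 1, 38, 10, d, 14), (v, 12, 31, 12, 1, a, 37), (v, 12, 31, 8, 11, b, 8), (v, 15, 40, 12, 1, a, 37), (v, 15, 40, 8, 11, b, 8), (v, 16, 39, 12, 1, a, 37), (v, 16, 39, 8, 11, b, 8), (v, 18, 15, 12, 1, a, 37), (v, 18, 15, 8, 11, b, 8), (v, 23, 27, 12, 1, a, 37), (v, 23, 27, 8, 11, b, 8), (v, 36, 34, 12, 1, a, 37), (v, 36, 34, 8, 11, b, 8)}.
σ[E = d AND B > 8]: keep tuples satisfying E = d AND B > 8 → {(a, 25, 34, 38, 10, d, 14), (a, 26, 38, 38, 10, d, 14), (a, 36, 40, 38, 10, d, 14), (a, 37, 1, 38, 10, d, 14)}
π[D, E, A, F, B]: project onto (D, E, A, F, B) → {(1, d, 37, 10, 38), (34, d, 25, 10, 38), (38, d, 26, 10, 38), (40, d, 36, 10, 38)}
σ[A ≠ 25]: keep tuples satisfying A ≠ 25 → {(1, d, 37, 10, 38), (38, d, 26, 10, 38), (40, d, 36, 10, 38)}
π[F, A, B]: project onto (F, A, B) → {(10, 26, 38), (10, 36, 38), (10, 37, 38)}

{(10, 26, 38), (10, 36, 38), (10, 37, 38)}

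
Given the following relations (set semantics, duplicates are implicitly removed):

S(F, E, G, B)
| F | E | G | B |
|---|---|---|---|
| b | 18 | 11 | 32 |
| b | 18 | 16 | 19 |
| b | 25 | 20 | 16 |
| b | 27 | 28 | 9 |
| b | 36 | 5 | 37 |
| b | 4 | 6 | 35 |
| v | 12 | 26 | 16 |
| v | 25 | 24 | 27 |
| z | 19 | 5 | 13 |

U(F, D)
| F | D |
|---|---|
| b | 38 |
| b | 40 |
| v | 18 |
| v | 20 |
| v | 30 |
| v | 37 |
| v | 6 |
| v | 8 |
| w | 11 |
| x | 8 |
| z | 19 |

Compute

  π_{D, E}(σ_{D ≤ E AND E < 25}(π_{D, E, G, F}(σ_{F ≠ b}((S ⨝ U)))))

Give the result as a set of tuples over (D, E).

{(19, 19), (6, 12), (8, 12)}

Joining S and U on F yields {(b, 18, 11, 32, 38), (b, 18, 11, 32, 40), (b, 18, 16, 19, 38), (b, 18, 16, 19, 40), (b, 25, 20, 16, 38), (b, 25, 20, 16, 40), (b, 27, 28, 9, 38), (b, 27, 28, 9, 40), (b, 36, 5, 37, 38), (b, 36, 5, 37, 40), (b, 4, 6, 35, 38), (b, 4, 6, 35, 40), (v, 12, 26, 16, 18), (v, 12, 26, 16, 20), (v, 12, 26, 16, 30), (v, 12, 26, 16, 37), (v, 12, 26, 16, 6), (v, 12, 26, 16, 8), (v, 25, 24, 27, 18), (v, 25, 24, 27, 20), (v, 25, 24, 27, 30), (v, 25, 24, 27, 37), (v, 25, 24, 27, 6), (v, 25, 24, 27, 8), (z, 19, 5, 13, 19)}.
Filtering on F ≠ b leaves {(v, 12, 26, 16, 18), (v, 12, 26, 16, 20), (v, 12, 26, 16, 30), (v, 12, 26, 16, 37), (v, 12, 26, 16, 6), (v, 12, 26, 16, 8), (v, 25, 24, 27, 18), (v, 25, 24, 27, 20), (v, 25, 24, 27, 30), (v, 25, 24, 27, 37), (v, 25, 24, 27, 6), (v, 25, 24, 27, 8), (z, 19, 5, 13, 19)}.
π[D, E, G, F]: project onto (D, E, G, F) → {(18, 12, 26, v), (18, 25, 24, v), (19, 19, 5, z), (20, 12, 26, v), (20, 25, 24, v), (30, 12, 26, v), (30, 25, 24, v), (37, 12, 26, v), (37, 25, 24, v), (6, 12, 26, v), (6, 25, 24, v), (8, 12, 26, v), (8, 25, 24, v)}
Filtering on D ≤ E AND E < 25 leaves {(19, 19, 5, z), (6, 12, 26, v), (8, 12, 26, v)}.
π[D, E]: project onto (D, E) → {(19, 19), (6, 12), (8, 12)}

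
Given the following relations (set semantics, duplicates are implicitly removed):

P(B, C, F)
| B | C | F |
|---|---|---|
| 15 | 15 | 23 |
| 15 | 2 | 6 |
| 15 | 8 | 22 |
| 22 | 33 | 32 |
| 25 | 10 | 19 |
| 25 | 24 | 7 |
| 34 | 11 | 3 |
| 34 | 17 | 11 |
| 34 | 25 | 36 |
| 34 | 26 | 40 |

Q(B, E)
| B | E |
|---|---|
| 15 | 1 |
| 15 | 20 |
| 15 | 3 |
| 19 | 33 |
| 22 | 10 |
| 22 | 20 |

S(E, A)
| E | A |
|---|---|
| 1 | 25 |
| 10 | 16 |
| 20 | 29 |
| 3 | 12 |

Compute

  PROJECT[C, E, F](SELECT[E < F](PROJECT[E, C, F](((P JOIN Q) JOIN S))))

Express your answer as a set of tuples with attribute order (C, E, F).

Joining P and Q on B yields {(15, 15, 23, 1), (15, 15, 23, 20), (15, 15, 23, 3), (15, 2, 6, 1), (15, 2, 6, 20), (15, 2, 6, 3), (15, 8, 22, 1), (15, 8, 22, 20), (15, 8, 22, 3), (22, 33, 32, 10), (22, 33, 32, 20)}.
Joining (P JOIN Q) and S on E yields {(15, 15, 23, 1, 25), (15, 15, 23, 20, 29), (15, 15, 23, 3, 12), (15, 2, 6, 1, 25), (15, 2, 6, 20, 29), (15, 2, 6, 3, 12), (15, 8, 22, 1, 25), (15, 8, 22, 20, 29), (15, 8, 22, 3, 12), (22, 33, 32, 10, 16), (22, 33, 32, 20, 29)}.
Projecting to E, C, F: {(1, 15, 23), (1, 2, 6), (1, 8, 22), (10, 33, 32), (20, 15, 23), (20, 2, 6), (20, 33, 32), (20, 8, 22), (3, 15, 23), (3, 2, 6), (3, 8, 22)}
Apply σ_{E < F}; surviving tuples: {(1, 15, 23), (1, 2, 6), (1, 8, 22), (10, 33, 32), (20, 15, 23), (20, 33, 32), (20, 8, 22), (3, 15, 23), (3, 2, 6), (3, 8, 22)}
Projecting to C, E, F: {(15, 1, 23), (15, 20, 23), (15, 3, 23), (2, 1, 6), (2, 3, 6), (33, 10, 32), (33, 20, 32), (8, 1, 22), (8, 20, 22), (8, 3, 22)}

{(15, 1, 23), (15, 20, 23), (15, 3, 23), (2, 1, 6), (2, 3, 6), (33, 10, 32), (33, 20, 32), (8, 1, 22), (8, 20, 22), (8, 3, 22)}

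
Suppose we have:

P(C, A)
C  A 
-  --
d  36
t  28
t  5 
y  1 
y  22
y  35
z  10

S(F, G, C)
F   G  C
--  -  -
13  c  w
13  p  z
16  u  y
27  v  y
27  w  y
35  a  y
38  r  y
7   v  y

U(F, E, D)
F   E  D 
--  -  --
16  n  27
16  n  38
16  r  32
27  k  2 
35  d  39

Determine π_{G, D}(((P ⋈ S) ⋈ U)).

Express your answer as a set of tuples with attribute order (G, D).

Joining P and S on C yields {(y, 1, 16, u), (y, 1, 27, v), (y, 1, 27, w), (y, 1, 35, a), (y, 1, 38, r), (y, 1, 7, v), (y, 22, 16, u), (y, 22, 27, v), (y, 22, 27, w), (y, 22, 35, a), (y, 22, 38, r), (y, 22, 7, v), (y, 35, 16, u), (y, 35, 27, v), (y, 35, 27, w), (y, 35, 35, a), (y, 35, 38, r), (y, 35, 7, v), (z, 10, 13, p)}.
Joining (P ⋈ S) and U on F yields {(y, 1, 16, u, n, 27), (y, 1, 16, u, n, 38), (y, 1, 16, u, r, 32), (y, 1, 27, v, k, 2), (y, 1, 27, w, k, 2), (y, 1, 35, a, d, 39), (y, 22, 16, u, n, 27), (y, 22, 16, u, n, 38), (y, 22, 16, u, r, 32), (y, 22, 27, v, k, 2), (y, 22, 27, w, k, 2), (y, 22, 35, a, d, 39), (y, 35, 16, u, n, 27), (y, 35, 16, u, n, 38), (y, 35, 16, u, r, 32), (y, 35, 27, v, k, 2), (y, 35, 27, w, k, 2), (y, 35, 35, a, d, 39)}.
π_{G, D} gives {(a, 39), (u, 27), (u, 32), (u, 38), (v, 2), (w, 2)} (12 duplicate(s) eliminated).

{(a, 39), (u, 27), (u, 32), (u, 38), (v, 2), (w, 2)}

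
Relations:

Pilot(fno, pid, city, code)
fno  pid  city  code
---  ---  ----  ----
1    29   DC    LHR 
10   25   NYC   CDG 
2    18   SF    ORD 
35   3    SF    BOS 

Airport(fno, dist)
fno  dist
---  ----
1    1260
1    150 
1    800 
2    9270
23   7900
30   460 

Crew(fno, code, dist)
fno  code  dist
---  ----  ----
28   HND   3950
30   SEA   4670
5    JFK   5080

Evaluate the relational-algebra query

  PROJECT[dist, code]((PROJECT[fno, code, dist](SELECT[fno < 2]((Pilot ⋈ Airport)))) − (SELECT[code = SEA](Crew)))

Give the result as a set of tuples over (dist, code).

Pilot ⋈ Airport (natural join on fno): {(1, 29, DC, LHR, 1260), (1, 29, DC, LHR, 150), (1, 29, DC, LHR, 800), (2, 18, SF, ORD, 9270)}
σ[fno < 2]: keep tuples satisfying fno < 2 → {(1, 29, DC, LHR, 1260), (1, 29, DC, LHR, 150), (1, 29, DC, LHR, 800)}
π_{fno, code, dist} gives {(1, LHR, 1260), (1, LHR, 150), (1, LHR, 800)}.
σ[code = SEA]: keep tuples satisfying code = SEA → {(30, SEA, 4670)}
Difference: {(1, LHR, 1260), (1, LHR, 150), (1, LHR, 800)} with {(30, SEA, 4670)} → {(1, LHR, 1260), (1, LHR, 150), (1, LHR, 800)}
π_{dist, code} gives {(1260, LHR), (150, LHR), (800, LHR)}.

{(1260, LHR), (150, LHR), (800, LHR)}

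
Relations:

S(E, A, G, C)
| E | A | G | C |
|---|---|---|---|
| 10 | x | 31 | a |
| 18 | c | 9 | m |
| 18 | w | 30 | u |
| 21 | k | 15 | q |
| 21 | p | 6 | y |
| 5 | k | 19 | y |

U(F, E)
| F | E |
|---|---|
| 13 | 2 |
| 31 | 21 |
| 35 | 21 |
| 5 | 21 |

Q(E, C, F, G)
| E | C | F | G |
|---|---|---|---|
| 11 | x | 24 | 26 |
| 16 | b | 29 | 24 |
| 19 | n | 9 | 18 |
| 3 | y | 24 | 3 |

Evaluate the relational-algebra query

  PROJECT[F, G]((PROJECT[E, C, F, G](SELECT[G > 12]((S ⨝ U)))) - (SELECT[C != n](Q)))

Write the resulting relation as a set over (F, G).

Joining S and U on E yields {(21, k, 15, q, 31), (21, k, 15, q, 35), (21, k, 15, q, 5), (21, p, 6, y, 31), (21, p, 6, y, 35), (21, p, 6, y, 5)}.
σ[G > 12]: keep tuples satisfying G > 12 → {(21, k, 15, q, 31), (21, k, 15, q, 35), (21, k, 15, q, 5)}
π_{E, C, F, G} gives {(21, q, 31, 15), (21, q, 35, 15), (21, q, 5, 15)}.
σ[C != n]: keep tuples satisfying C != n → {(11, x, 24, 26), (16, b, 29, 24), (3, y, 24, 3)}
Taking the difference: {(21, q, 31, 15), (21, q, 35, 15), (21, q, 5, 15)}
π_{F, G} gives {(31, 15), (35, 15), (5, 15)}.

{(31, 15), (35, 15), (5, 15)}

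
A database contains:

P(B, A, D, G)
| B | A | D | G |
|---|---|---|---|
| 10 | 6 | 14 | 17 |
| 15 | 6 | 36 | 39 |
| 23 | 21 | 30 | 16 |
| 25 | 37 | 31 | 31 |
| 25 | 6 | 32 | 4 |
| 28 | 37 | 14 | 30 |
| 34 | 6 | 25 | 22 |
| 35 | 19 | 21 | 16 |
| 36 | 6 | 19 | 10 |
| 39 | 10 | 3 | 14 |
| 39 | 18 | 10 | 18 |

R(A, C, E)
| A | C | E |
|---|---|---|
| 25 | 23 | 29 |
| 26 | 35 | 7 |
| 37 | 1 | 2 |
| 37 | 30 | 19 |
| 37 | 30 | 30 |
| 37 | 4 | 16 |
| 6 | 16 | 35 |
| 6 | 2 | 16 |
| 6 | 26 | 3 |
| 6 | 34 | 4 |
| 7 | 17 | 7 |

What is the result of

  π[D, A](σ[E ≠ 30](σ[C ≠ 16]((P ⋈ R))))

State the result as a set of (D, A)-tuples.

P ⋈ R (natural join on A): {(10, 6, 14, 17, 16, 35), (10, 6, 14, 17, 2, 16), (10, 6, 14, 17, 26, 3), (10, 6, 14, 17, 34, 4), (15, 6, 36, 39, 16, 35), (15, 6, 36, 39, 2, 16), (15, 6, 36, 39, 26, 3), (15, 6, 36, 39, 34, 4), (25, 37, 31, 31, 1, 2), (25, 37, 31, 31, 30, 19), (25, 37, 31, 31, 30, 30), (25, 37, 31, 31, 4, 16), (25, 6, 32, 4, 16, 35), (25, 6, 32, 4, 2, 16), (25, 6, 32, 4, 26, 3), (25, 6, 32, 4, 34, 4), (28, 37, 14, 30, 1, 2), (28, 37, 14, 30, 30, 19), (28, 37, 14, 30, 30, 30), (28, 37, 14, 30, 4, 16), (34, 6, 25, 22, 16, 35), (34, 6, 25, 22, 2, 16), (34, 6, 25, 22, 26, 3), (34, 6, 25, 22, 34, 4), (36, 6, 19, 10, 16, 35), (36, 6, 19, 10, 2, 16), (36, 6, 19, 10, 26, 3), (36, 6, 19, 10, 34, 4)}
σ[C ≠ 16]: keep tuples satisfying C ≠ 16 → {(10, 6, 14, 17, 2, 16), (10, 6, 14, 17, 26, 3), (10, 6, 14, 17, 34, 4), (15, 6, 36, 39, 2, 16), (15, 6, 36, 39, 26, 3), (15, 6, 36, 39, 34, 4), (25, 37, 31, 31, 1, 2), (25, 37, 31, 31, 30, 19), (25, 37, 31, 31, 30, 30), (25, 37, 31, 31, 4, 16), (25, 6, 32, 4, 2, 16), (25, 6, 32, 4, 26, 3), (25, 6, 32, 4, 34, 4), (28, 37, 14, 30, 1, 2), (28, 37, 14, 30, 30, 19), (28, 37, 14, 30, 30, 30), (28, 37, 14, 30, 4, 16), (34, 6, 25, 22, 2, 16), (34, 6, 25, 22, 26, 3), (34, 6, 25, 22, 34, 4), (36, 6, 19, 10, 2, 16), (36, 6, 19, 10, 26, 3), (36, 6, 19, 10, 34, 4)}
σ[E ≠ 30]: keep tuples satisfying E ≠ 30 → {(10, 6, 14, 17, 2, 16), (10, 6, 14, 17, 26, 3), (10, 6, 14, 17, 34, 4), (15, 6, 36, 39, 2, 16), (15, 6, 36, 39, 26, 3), (15, 6, 36, 39, 34, 4), (25, 37, 31, 31, 1, 2), (25, 37, 31, 31, 30, 19), (25, 37, 31, 31, 4, 16), (25, 6, 32, 4, 2, 16), (25, 6, 32, 4, 26, 3), (25, 6, 32, 4, 34, 4), (28, 37, 14, 30, 1, 2), (28, 37, 14, 30, 30, 19), (28, 37, 14, 30, 4, 16), (34, 6, 25, 22, 2, 16), (34, 6, 25, 22, 26, 3), (34, 6, 25, 22, 34, 4), (36, 6, 19, 10, 2, 16), (36, 6, 19, 10, 26, 3), (36, 6, 19, 10, 34, 4)}
Projecting to D, A (14 duplicate(s) eliminated): {(14, 37), (14, 6), (19, 6), (25, 6), (31, 37), (32, 6), (36, 6)}

{(14, 37), (14, 6), (19, 6), (25, 6), (31, 37), (32, 6), (36, 6)}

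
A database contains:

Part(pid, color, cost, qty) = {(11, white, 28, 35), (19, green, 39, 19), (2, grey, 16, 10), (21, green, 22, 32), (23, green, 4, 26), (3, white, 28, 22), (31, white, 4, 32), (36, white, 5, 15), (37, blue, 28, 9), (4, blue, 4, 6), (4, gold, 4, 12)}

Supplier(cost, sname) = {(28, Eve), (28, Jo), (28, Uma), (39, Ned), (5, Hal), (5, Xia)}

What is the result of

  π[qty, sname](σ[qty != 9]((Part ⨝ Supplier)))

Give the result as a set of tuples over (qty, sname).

{(15, Hal), (15, Xia), (19, Ned), (22, Eve), (22, Jo), (22, Uma), (35, Eve), (35, Jo), (35, Uma)}

Joining Part and Supplier on cost yields {(11, white, 28, 35, Eve), (11, white, 28, 35, Jo), (11, white, 28, 35, Uma), (19, green, 39, 19, Ned), (3, white, 28, 22, Eve), (3, white, 28, 22, Jo), (3, white, 28, 22, Uma), (36, white, 5, 15, Hal), (36, white, 5, 15, Xia), (37, blue, 28, 9, Eve), (37, blue, 28, 9, Jo), (37, blue, 28, 9, Uma)}.
Apply σ_{qty != 9}; surviving tuples: {(11, white, 28, 35, Eve), (11, white, 28, 35, Jo), (11, white, 28, 35, Uma), (19, green, 39, 19, Ned), (3, white, 28, 22, Eve), (3, white, 28, 22, Jo), (3, white, 28, 22, Uma), (36, white, 5, 15, Hal), (36, white, 5, 15, Xia)}
π[qty, sname]: project onto (qty, sname) → {(15, Hal), (15, Xia), (19, Ned), (22, Eve), (22, Jo), (22, Uma), (35, Eve), (35, Jo), (35, Uma)}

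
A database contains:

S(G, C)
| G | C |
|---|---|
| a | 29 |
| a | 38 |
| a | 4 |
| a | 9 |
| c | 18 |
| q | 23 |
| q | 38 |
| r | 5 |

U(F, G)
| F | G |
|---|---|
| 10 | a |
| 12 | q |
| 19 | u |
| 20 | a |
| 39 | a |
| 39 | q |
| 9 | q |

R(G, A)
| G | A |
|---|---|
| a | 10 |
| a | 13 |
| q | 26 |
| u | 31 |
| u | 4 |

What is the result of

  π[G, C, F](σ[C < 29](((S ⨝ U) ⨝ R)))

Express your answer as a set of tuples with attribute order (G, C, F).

{(a, 4, 10), (a, 4, 20), (a, 4, 39), (a, 9, 10), (a, 9, 20), (a, 9, 39), (q, 23, 12), (q, 23, 39), (q, 23, 9)}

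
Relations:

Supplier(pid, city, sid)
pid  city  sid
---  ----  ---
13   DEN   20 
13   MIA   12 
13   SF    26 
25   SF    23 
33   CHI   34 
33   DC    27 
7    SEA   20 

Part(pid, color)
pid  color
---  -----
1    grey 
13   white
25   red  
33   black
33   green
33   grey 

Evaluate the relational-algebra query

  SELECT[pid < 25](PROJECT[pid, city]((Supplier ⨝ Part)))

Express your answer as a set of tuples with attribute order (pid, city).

Natural join on pid: {(13, DEN, 20, white), (13, MIA, 12, white), (13, SF, 26, white), (25, SF, 23, red), (33, CHI, 34, black), (33, CHI, 34, green), (33, CHI, 34, grey), (33, DC, 27, black), (33, DC, 27, green), (33, DC, 27, grey)}
π_{pid, city} gives {(13, DEN), (13, MIA), (13, SF), (25, SF), (33, CHI), (33, DC)} (4 duplicate(s) eliminated).
Apply σ_{pid < 25}; surviving tuples: {(13, DEN), (13, MIA), (13, SF)}

{(13, DEN), (13, MIA), (13, SF)}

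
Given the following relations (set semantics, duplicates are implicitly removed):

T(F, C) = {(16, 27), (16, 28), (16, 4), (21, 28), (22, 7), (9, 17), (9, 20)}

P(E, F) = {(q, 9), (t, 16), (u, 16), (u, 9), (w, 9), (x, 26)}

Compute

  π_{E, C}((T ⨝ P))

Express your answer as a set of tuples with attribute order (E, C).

T ⋈ P (natural join on F): {(16, 27, t), (16, 27, u), (16, 28, t), (16, 28, u), (16, 4, t), (16, 4, u), (9, 17, q), (9, 17, u), (9, 17, w), (9, 20, q), (9, 20, u), (9, 20, w)}
Projecting to E, C: {(q, 17), (q, 20), (t, 27), (t, 28), (t, 4), (u, 17), (u, 20), (u, 27), (u, 28), (u, 4), (w, 17), (w, 20)}

{(q, 17), (q, 20), (t, 27), (t, 28), (t, 4), (u, 17), (u, 20), (u, 27), (u, 28), (u, 4), (w, 17), (w, 20)}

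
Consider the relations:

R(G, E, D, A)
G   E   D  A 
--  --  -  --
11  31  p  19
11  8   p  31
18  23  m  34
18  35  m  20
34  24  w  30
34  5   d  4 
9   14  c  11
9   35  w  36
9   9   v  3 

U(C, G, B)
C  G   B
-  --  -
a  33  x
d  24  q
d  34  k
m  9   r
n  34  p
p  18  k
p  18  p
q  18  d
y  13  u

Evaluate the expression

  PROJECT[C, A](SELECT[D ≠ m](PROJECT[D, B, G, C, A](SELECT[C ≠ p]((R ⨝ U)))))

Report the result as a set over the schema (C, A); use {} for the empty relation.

R ⋈ U (natural join on G): {(18, 23, m, 34, p, k), (18, 23, m, 34, p, p), (18, 23, m, 34, q, d), (18, 35, m, 20, p, k), (18, 35, m, 20, p, p), (18, 35, m, 20, q, d), (34, 24, w, 30, d, k), (34, 24, w, 30, n, p), (34, 5, d, 4, d, k), (34, 5, d, 4, n, p), (9, 14, c, 11, m, r), (9, 35, w, 36, m, r), (9, 9, v, 3, m, r)}
σ[C ≠ p]: keep tuples satisfying C ≠ p → {(18, 23, m, 34, q, d), (18, 35, m, 20, q, d), (34, 24, w, 30, d, k), (34, 24, w, 30, n, p), (34, 5, d, 4, d, k), (34, 5, d, 4, n, p), (9, 14, c, 11, m, r), (9, 35, w, 36, m, r), (9, 9, v, 3, m, r)}
π[D, B, G, C, A]: project onto (D, B, G, C, A) → {(c, r, 9, m, 11), (d, k, 34, d, 4), (d, p, 34, n, 4), (m, d, 18, q, 20), (m, d, 18, q, 34), (v, r, 9, m, 3), (w, k, 34, d, 30), (w, p, 34, n, 30), (w, r, 9, m, 36)}
σ[D ≠ m]: keep tuples satisfying D ≠ m → {(c, r, 9, m, 11), (d, k, 34, d, 4), (d, p, 34, n, 4), (v, r, 9, m, 3), (w, k, 34, d, 30), (w, p, 34, n, 30), (w, r, 9, m, 36)}
π[C, A]: project onto (C, A) → {(d, 30), (d, 4), (m, 11), (m, 3), (m, 36), (n, 30), (n, 4)}

{(d, 30), (d, 4), (m, 11), (m, 3), (m, 36), (n, 30), (n, 4)}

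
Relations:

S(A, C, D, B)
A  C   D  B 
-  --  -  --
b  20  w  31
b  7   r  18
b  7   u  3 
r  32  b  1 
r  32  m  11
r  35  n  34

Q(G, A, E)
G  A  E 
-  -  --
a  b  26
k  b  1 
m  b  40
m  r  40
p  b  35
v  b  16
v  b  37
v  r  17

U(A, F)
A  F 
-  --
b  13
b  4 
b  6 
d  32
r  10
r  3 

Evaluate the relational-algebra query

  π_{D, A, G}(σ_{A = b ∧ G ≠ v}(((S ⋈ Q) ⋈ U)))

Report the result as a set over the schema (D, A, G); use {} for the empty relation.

Natural join on A: {(b, 20, w, 31, a, 26), (b, 20, w, 31, k, 1), (b, 20, w, 31, m, 40), (b, 20, w, 31, p, 35), (b, 20, w, 31, v, 16), (b, 20, w, 31, v, 37), (b, 7, r, 18, a, 26), (b, 7, r, 18, k, 1), (b, 7, r, 18, m, 40), (b, 7, r, 18, p, 35), (b, 7, r, 18, v, 16), (b, 7, r, 18, v, 37), (b, 7, u, 3, a, 26), (b, 7, u, 3, k, 1), (b, 7, u, 3, m, 40), (b, 7, u, 3, p, 35), (b, 7, u, 3, v, 16), (b, 7, u, 3, v, 37), (r, 32, b, 1, m, 40), (r, 32, b, 1, v, 17), (r, 32, m, 11, m, 40), (r, 32, m, 11, v, 17), (r, 35, n, 34, m, 40), (r, 35, n, 34, v, 17)}
Natural join on A: {(b, 20, w, 31, a, 26, 13), (b, 20, w, 31, a, 26, 4), (b, 20, w, 31, a, 26, 6), (b, 20, w, 31, k, 1, 13), (b, 20, w, 31, k, 1, 4), (b, 20, w, 31, k, 1, 6), (b, 20, w, 31, m, 40, 13), (b, 20, w, 31, m, 40, 4), (b, 20, w, 31, m, 40, 6), (b, 20, w, 31, p, 35, 13), (b, 20, w, 31, p, 35, 4), (b, 20, w, 31, p, 35, 6), (b, 20, w, 31, v, 16, 13), (b, 20, w, 31, v, 16, 4), (b, 20, w, 31, v, 16, 6), (b, 20, w, 31, v, 37, 13), (b, 20, w, 31, v, 37, 4), (b, 20, w, 31, v, 37, 6), (b, 7, r, 18, a, 26, 13), (b, 7, r, 18, a, 26, 4), (b, 7, r, 18, a, 26, 6), (b, 7, r, 18, k, 1, 13), (b, 7, r, 18, k, 1, 4), (b, 7, r, 18, k, 1, 6), (b, 7, r, 18, m, 40, 13), (b, 7, r, 18, m, 40, 4), (b, 7, r, 18, m, 40, 6), (b, 7, r, 18, p, 35, 13), (b, 7, r, 18, p, 35, 4), (b, 7, r, 18, p, 35, 6), (b, 7, r, 18, v, 16, 13), (b, 7, r, 18, v, 16, 4), (b, 7, r, 18, v, 16, 6), (b, 7, r, 18, v, 37, 13), (b, 7, r, 18, v, 37, 4), (b, 7, r, 18, v, 37, 6), (b, 7, u, 3, a, 26, 13), (b, 7, u, 3, a, 26, 4), (b, 7, u, 3, a, 26, 6), (b, 7, u, 3, k, 1, 13), (b, 7, u, 3, k, 1, 4), (b, 7, u, 3, k, 1, 6), (b, 7, u, 3, m, 40, 13), (b, 7, u, 3, m, 40, 4), (b, 7, u, 3, m, 40, 6), (b, 7, u, 3, p, 35, 13), (b, 7, u, 3, p, 35, 4), (b, 7, u, 3, p, 35, 6), (b, 7, u, 3, v, 16, 13), (b, 7, u, 3, v, 16, 4), (b, 7, u, 3, v, 16, 6), (b, 7, u, 3, v, 37, 13), (b, 7, u, 3, v, 37, 4), (b, 7, u, 3, v, 37, 6), (r, 32, b, 1, m, 40, 10), (r, 32, b, 1, m, 40, 3), (r, 32, b, 1, v, 17, 10), (r, 32, b, 1, v, 17, 3), (r, 32, m, 11, m, 40, 10), (r, 32, m, 11, m, 40, 3), (r, 32, m, 11, v, 17, 10), (r, 32, m, 11, v, 17, 3), (r, 35, n, 34, m, 40, 10), (r, 35, n, 34, m, 40, 3), (r, 35, n, 34, v, 17, 10), (r, 35, n, 34, v, 17, 3)}
σ[A = b ∧ G ≠ v]: keep tuples satisfying A = b ∧ G ≠ v → {(b, 20, w, 31, a, 26, 13), (b, 20, w, 31, a, 26, 4), (b, 20, w, 31, a, 26, 6), (b, 20, w, 31, k, 1, 13), (b, 20, w, 31, k, 1, 4), (b, 20, w, 31, k, 1, 6), (b, 20, w, 31, m, 40, 13), (b, 20, w, 31, m, 40, 4), (b, 20, w, 31, m, 40, 6), (b, 20, w, 31, p, 35, 13), (b, 20, w, 31, p, 35, 4), (b, 20, w, 31, p, 35, 6), (b, 7, r, 18, a, 26, 13), (b, 7, r, 18, a, 26, 4), (b, 7, r, 18, a, 26, 6), (b, 7, r, 18, k, 1, 13), (b, 7, r, 18, k, 1, 4), (b, 7, r, 18, k, 1, 6), (b, 7, r, 18, m, 40, 13), (b, 7, r, 18, m, 40, 4), (b, 7, r, 18, m, 40, 6), (b, 7, r, 18, p, 35, 13), (b, 7, r, 18, p, 35, 4), (b, 7, r, 18, p, 35, 6), (b, 7, u, 3, a, 26, 13), (b, 7, u, 3, a, 26, 4), (b, 7, u, 3, a, 26, 6), (b, 7, u, 3, k, 1, 13), (b, 7, u, 3, k, 1, 4), (b, 7, u, 3, k, 1, 6), (b, 7, u, 3, m, 40, 13), (b, 7, u, 3, m, 40, 4), (b, 7, u, 3, m, 40, 6), (b, 7, u, 3, p, 35, 13), (b, 7, u, 3, p, 35, 4), (b, 7, u, 3, p, 35, 6)}
Keep only column(s) D, A, G (24 duplicate(s) eliminated): {(r, b, a), (r, b, k), (r, b, m), (r, b, p), (u, b, a), (u, b, k), (u, b, m), (u, b, p), (w, b, a), (w, b, k), (w, b, m), (w, b, p)}

{(r, b, a), (r, b, k), (r, b, m), (r, b, p), (u, b, a), (u, b, k), (u, b, m), (u, b, p), (w, b, a), (w, b, k), (w, b, m), (w, b, p)}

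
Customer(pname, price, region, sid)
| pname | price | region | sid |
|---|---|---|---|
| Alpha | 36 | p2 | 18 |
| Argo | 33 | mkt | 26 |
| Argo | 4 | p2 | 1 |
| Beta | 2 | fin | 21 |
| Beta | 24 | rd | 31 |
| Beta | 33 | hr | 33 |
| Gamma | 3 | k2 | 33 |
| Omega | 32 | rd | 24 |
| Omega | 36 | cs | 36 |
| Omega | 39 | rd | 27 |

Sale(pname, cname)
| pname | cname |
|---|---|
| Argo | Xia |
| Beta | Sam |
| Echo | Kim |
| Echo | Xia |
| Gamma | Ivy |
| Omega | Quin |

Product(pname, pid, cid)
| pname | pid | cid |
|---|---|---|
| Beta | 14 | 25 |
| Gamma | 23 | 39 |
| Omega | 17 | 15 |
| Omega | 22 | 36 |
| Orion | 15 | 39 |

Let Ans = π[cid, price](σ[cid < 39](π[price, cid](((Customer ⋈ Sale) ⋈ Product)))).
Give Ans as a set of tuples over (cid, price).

Joining Customer and Sale on pname yields {(Argo, 33, mkt, 26, Xia), (Argo, 4, p2, 1, Xia), (Beta, 2, fin, 21, Sam), (Beta, 24, rd, 31, Sam), (Beta, 33, hr, 33, Sam), (Gamma, 3, k2, 33, Ivy), (Omega, 32, rd, 24, Quin), (Omega, 36, cs, 36, Quin), (Omega, 39, rd, 27, Quin)}.
Joining (Customer ⋈ Sale) and Product on pname yields {(Beta, 2, fin, 21, Sam, 14, 25), (Beta, 24, rd, 31, Sam, 14, 25), (Beta, 33, hr, 33, Sam, 14, 25), (Gamma, 3, k2, 33, Ivy, 23, 39), (Omega, 32, rd, 24, Quin, 17, 15), (Omega, 32, rd, 24, Quin, 22, 36), (Omega, 36, cs, 36, Quin, 17, 15), (Omega, 36, cs, 36, Quin, 22, 36), (Omega, 39, rd, 27, Quin, 17, 15), (Omega, 39, rd, 27, Quin, 22, 36)}.
Keep only column(s) price, cid: {(2, 25), (24, 25), (3, 39), (32, 15), (32, 36), (33, 25), (36, 15), (36, 36), (39, 15), (39, 36)}
σ[cid < 39]: keep tuples satisfying cid < 39 → {(2, 25), (24, 25), (32, 15), (32, 36), (33, 25), (36, 15), (36, 36), (39, 15), (39, 36)}
Keep only column(s) cid, price: {(15, 32), (15, 36), (15, 39), (25, 2), (25, 24), (25, 33), (36, 32), (36, 36), (36, 39)}

{(15, 32), (15, 36), (15, 39), (25, 2), (25, 24), (25, 33), (36, 32), (36, 36), (36, 39)}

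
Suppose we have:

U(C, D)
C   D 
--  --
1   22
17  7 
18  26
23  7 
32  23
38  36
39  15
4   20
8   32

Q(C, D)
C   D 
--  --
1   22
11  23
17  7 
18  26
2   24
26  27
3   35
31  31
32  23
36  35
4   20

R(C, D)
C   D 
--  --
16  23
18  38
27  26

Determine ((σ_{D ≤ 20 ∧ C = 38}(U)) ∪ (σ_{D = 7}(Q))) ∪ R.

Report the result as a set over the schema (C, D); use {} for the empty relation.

Selection D ≤ 20 ∧ C = 38: {}
Selection D = 7: {(17, 7)}
Union: {} with {(17, 7)} → {(17, 7)}
Union: {(17, 7)} with {(16, 23), (18, 38), (27, 26)} → {(16, 23), (17, 7), (18, 38), (27, 26)}

{(16, 23), (17, 7), (18, 38), (27, 26)}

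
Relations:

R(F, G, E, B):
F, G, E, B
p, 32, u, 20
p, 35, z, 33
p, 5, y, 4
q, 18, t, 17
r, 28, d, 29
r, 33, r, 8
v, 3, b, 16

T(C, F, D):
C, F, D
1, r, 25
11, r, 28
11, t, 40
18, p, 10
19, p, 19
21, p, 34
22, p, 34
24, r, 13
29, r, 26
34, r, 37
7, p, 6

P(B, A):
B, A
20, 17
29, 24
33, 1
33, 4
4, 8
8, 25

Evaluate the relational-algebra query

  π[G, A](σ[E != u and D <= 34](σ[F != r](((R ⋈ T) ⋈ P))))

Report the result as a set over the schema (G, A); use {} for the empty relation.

Natural join on F: {(p, 32, u, 20, 18, 10), (p, 32, u, 20, 19, 19), (p, 32, u, 20, 21, 34), (p, 32, u, 20, 22, 34), (p, 32, u, 20, 7, 6), (p, 35, z, 33, 18, 10), (p, 35, z, 33, 19, 19), (p, 35, z, 33, 21, 34), (p, 35, z, 33, 22, 34), (p, 35, z, 33, 7, 6), (p, 5, y, 4, 18, 10), (p, 5, y, 4, 19, 19), (p, 5, y, 4, 21, 34), (p, 5, y, 4, 22, 34), (p, 5, y, 4, 7, 6), (r, 28, d, 29, 1, 25), (r, 28, d, 29, 11, 28), (r, 28, d, 29, 24, 13), (r, 28, d, 29, 29, 26), (r, 28, d, 29, 34, 37), (r, 33, r, 8, 1, 25), (r, 33, r, 8, 11, 28), (r, 33, r, 8, 24, 13), (r, 33, r, 8, 29, 26), (r, 33, r, 8, 34, 37)}
Natural join on B: {(p, 32, u, 20, 18, 10, 17), (p, 32, u, 20, 19, 19, 17), (p, 32, u, 20, 21, 34, 17), (p, 32, u, 20, 22, 34, 17), (p, 32, u, 20, 7, 6, 17), (p, 35, z, 33, 18, 10, 1), (p, 35, z, 33, 18, 10, 4), (p, 35, z, 33, 19, 19, 1), (p, 35, z, 33, 19, 19, 4), (p, 35, z, 33, 21, 34, 1), (p, 35, z, 33, 21, 34, 4), (p, 35, z, 33, 22, 34, 1), (p, 35, z, 33, 22, 34, 4), (p, 35, z, 33, 7, 6, 1), (p, 35, z, 33, 7, 6, 4), (p, 5, y, 4, 18, 10, 8), (p, 5, y, 4, 19, 19, 8), (p, 5, y, 4, 21, 34, 8), (p, 5, y, 4, 22, 34, 8), (p, 5, y, 4, 7, 6, 8), (r, 28, d, 29, 1, 25, 24), (r, 28, d, 29, 11, 28, 24), (r, 28, d, 29, 24, 13, 24), (r, 28, d, 29, 29, 26, 24), (r, 28, d, 29, 34, 37, 24), (r, 33, r, 8, 1, 25, 25), (r, 33, r, 8, 11, 28, 25), (r, 33, r, 8, 24, 13, 25), (r, 33, r, 8, 29, 26, 25), (r, 33, r, 8, 34, 37, 25)}
Apply σ_{F != r}; surviving tuples: {(p, 32, u, 20, 18, 10, 17), (p, 32, u, 20, 19, 19, 17), (p, 32, u, 20, 21, 34, 17), (p, 32, u, 20, 22, 34, 17), (p, 32, u, 20, 7, 6, 17), (p, 35, z, 33, 18, 10, 1), (p, 35, z, 33, 18, 10, 4), (p, 35, z, 33, 19, 19, 1), (p, 35, z, 33, 19, 19, 4), (p, 35, z, 33, 21, 34, 1), (p, 35, z, 33, 21, 34, 4), (p, 35, z, 33, 22, 34, 1), (p, 35, z, 33, 22, 34, 4), (p, 35, z, 33, 7, 6, 1), (p, 35, z, 33, 7, 6, 4), (p, 5, y, 4, 18, 10, 8), (p, 5, y, 4, 19, 19, 8), (p, 5, y, 4, 21, 34, 8), (p, 5, y, 4, 22, 34, 8), (p, 5, y, 4, 7, 6, 8)}
Apply σ_{E != u and D <= 34}; surviving tuples: {(p, 35, z, 33, 18, 10, 1), (p, 35, z, 33, 18, 10, 4), (p, 35, z, 33, 19, 19, 1), (p, 35, z, 33, 19, 19, 4), (p, 35, z, 33, 21, 34, 1), (p, 35, z, 33, 21, 34, 4), (p, 35, z, 33, 22, 34, 1), (p, 35, z, 33, 22, 34, 4), (p, 35, z, 33, 7, 6, 1), (p, 35, z, 33, 7, 6, 4), (p, 5, y, 4, 18, 10, 8), (p, 5, y, 4, 19, 19, 8), (p, 5, y, 4, 21, 34, 8), (p, 5, y, 4, 22, 34, 8), (p, 5, y, 4, 7, 6, 8)}
Projecting to G, A (12 duplicate(s) eliminated): {(35, 1), (35, 4), (5, 8)}

{(35, 1), (35, 4), (5, 8)}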